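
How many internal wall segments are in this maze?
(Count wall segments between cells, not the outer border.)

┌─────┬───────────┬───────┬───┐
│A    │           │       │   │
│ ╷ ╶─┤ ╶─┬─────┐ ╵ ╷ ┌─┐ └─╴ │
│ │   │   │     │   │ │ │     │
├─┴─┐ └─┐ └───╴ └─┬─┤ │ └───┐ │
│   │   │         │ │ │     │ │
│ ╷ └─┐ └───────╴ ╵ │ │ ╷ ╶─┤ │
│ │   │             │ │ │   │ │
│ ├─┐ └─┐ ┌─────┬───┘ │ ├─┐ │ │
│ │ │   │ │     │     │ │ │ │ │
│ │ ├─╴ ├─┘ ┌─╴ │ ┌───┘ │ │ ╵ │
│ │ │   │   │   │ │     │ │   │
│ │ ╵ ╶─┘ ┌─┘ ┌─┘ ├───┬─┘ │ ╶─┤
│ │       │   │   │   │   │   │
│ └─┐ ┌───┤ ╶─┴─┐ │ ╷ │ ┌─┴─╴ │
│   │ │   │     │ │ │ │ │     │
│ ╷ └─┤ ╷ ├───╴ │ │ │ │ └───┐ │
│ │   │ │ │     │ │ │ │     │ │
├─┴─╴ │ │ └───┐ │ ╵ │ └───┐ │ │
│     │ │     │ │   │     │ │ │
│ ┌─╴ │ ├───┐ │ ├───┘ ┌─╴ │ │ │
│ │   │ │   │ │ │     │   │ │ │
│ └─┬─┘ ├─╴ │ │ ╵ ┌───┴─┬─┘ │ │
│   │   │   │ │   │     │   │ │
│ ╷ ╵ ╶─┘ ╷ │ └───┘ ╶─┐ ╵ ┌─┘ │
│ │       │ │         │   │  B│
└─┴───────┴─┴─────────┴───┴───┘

Counting internal wall segments:
Total internal walls: 168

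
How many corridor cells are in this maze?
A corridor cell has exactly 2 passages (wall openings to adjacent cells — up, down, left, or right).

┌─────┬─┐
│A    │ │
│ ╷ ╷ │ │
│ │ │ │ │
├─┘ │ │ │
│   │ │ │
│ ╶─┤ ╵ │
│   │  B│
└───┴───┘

Counting cells with exactly 2 passages:
Total corridor cells: 12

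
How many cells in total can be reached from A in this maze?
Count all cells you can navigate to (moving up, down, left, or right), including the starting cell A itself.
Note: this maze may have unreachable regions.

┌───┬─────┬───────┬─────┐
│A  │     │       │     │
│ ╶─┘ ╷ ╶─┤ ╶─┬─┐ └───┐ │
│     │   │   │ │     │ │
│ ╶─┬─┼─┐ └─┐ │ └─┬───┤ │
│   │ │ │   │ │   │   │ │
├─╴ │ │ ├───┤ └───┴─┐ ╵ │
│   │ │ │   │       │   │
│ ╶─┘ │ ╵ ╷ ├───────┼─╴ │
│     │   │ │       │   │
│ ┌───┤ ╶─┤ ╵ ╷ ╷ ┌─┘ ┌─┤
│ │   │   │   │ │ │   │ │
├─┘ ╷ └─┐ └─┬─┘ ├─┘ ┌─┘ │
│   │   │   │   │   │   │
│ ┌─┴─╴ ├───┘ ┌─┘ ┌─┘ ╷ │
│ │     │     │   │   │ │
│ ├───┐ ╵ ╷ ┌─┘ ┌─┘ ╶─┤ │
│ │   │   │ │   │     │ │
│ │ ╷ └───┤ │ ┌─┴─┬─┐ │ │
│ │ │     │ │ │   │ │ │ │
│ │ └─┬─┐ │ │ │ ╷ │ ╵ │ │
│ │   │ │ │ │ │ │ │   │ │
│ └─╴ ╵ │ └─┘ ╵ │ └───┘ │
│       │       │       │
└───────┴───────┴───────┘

Using BFS/flood-fill to find all reachable cells from A:
Maze size: 12 × 12 = 144 total cells
122 cell(s) are walled off and cannot be reached from A.
Reachable cells: 22

Reachable region (· marks reachable cells):

┌───┬─────┬───────┬─────┐
│A ·│· · ·│       │     │
│ ╶─┘ ╷ ╶─┤ ╶─┬─┐ └───┐ │
│· · ·│· ·│   │ │     │ │
│ ╶─┬─┼─┐ └─┐ │ └─┬───┤ │
│· ·│·│ │· ·│ │   │   │ │
├─╴ │ │ ├───┤ └───┴─┐ ╵ │
│· ·│·│ │   │       │   │
│ ╶─┘ │ ╵ ╷ ├───────┼─╴ │
│· · ·│   │ │       │   │
│ ┌───┤ ╶─┤ ╵ ╷ ╷ ┌─┘ ┌─┤
│·│   │   │   │ │ │   │ │
├─┘ ╷ └─┐ └─┬─┘ ├─┘ ┌─┘ │
│   │   │   │   │   │   │
│ ┌─┴─╴ ├───┘ ┌─┘ ┌─┘ ╷ │
│ │     │     │   │   │ │
│ ├───┐ ╵ ╷ ┌─┘ ┌─┘ ╶─┤ │
│ │   │   │ │   │     │ │
│ │ ╷ └───┤ │ ┌─┴─┬─┐ │ │
│ │ │     │ │ │   │ │ │ │
│ │ └─┬─┐ │ │ │ ╷ │ ╵ │ │
│ │   │ │ │ │ │ │ │   │ │
│ └─╴ ╵ │ └─┘ ╵ │ └───┘ │
│       │       │       │
└───────┴───────┴───────┘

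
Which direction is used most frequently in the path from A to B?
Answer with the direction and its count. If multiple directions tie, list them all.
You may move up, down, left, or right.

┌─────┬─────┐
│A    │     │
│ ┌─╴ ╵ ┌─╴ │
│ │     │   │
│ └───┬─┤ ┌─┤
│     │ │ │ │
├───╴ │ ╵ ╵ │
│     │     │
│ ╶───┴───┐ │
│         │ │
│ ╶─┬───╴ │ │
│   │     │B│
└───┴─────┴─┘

Directions: right, right, down, right, up, right, right, down, left, down, down, right, down, down
Counts: {'right': 6, 'down': 6, 'up': 1, 'left': 1}
Most common: down and right (tied at 6 times each)

Solution:

┌─────┬─────┐
│A → ↓│↱ → ↓│
│ ┌─╴ ╵ ┌─╴ │
│ │  ↳ ↑│↓ ↲│
│ └───┬─┤ ┌─┤
│     │ │↓│ │
├───╴ │ ╵ ╵ │
│     │  ↳ ↓│
│ ╶───┴───┐ │
│         │↓│
│ ╶─┬───╴ │ │
│   │     │B│
└───┴─────┴─┘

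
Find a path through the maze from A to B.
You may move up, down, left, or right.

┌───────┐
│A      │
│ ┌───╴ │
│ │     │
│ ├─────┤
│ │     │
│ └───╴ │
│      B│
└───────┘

Finding the shortest path through the maze:
Path length: 6 steps
Directions: down → down → down → right → right → right

Solution:

┌───────┐
│A      │
│ ┌───╴ │
│↓│     │
│ ├─────┤
│↓│     │
│ └───╴ │
│↳ → → B│
└───────┘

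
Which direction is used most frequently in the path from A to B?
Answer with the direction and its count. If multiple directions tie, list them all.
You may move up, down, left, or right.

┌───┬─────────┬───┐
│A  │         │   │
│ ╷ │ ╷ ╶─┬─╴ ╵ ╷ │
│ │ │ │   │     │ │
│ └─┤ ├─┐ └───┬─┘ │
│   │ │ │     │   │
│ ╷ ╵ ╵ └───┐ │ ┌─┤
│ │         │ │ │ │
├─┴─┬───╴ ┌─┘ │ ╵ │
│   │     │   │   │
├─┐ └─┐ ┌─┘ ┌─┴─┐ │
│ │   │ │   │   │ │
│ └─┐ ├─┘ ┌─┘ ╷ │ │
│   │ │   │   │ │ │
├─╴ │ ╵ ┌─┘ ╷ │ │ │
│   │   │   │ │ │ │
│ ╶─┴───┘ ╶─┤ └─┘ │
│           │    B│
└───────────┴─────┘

Directions: down, down, right, down, right, up, up, up, right, right, right, right, down, right, up, right, down, down, left, down, down, right, down, down, down, down
Counts: {'down': 12, 'right': 9, 'up': 4, 'left': 1}
Most common: down (12 times)

Solution:

┌───┬─────────┬───┐
│A  │↱ → → → ↓│↱ ↓│
│ ╷ │ ╷ ╶─┬─╴ ╵ ╷ │
│↓│ │↑│   │  ↳ ↑│↓│
│ └─┤ ├─┐ └───┬─┘ │
│↳ ↓│↑│ │     │↓ ↲│
│ ╷ ╵ ╵ └───┐ │ ┌─┤
│ │↳ ↑      │ │↓│ │
├─┴─┬───╴ ┌─┘ │ ╵ │
│   │     │   │↳ ↓│
├─┐ └─┐ ┌─┘ ┌─┴─┐ │
│ │   │ │   │   │↓│
│ └─┐ ├─┘ ┌─┘ ╷ │ │
│   │ │   │   │ │↓│
├─╴ │ ╵ ┌─┘ ╷ │ │ │
│   │   │   │ │ │↓│
│ ╶─┴───┘ ╶─┤ └─┘ │
│           │    B│
└───────────┴─────┘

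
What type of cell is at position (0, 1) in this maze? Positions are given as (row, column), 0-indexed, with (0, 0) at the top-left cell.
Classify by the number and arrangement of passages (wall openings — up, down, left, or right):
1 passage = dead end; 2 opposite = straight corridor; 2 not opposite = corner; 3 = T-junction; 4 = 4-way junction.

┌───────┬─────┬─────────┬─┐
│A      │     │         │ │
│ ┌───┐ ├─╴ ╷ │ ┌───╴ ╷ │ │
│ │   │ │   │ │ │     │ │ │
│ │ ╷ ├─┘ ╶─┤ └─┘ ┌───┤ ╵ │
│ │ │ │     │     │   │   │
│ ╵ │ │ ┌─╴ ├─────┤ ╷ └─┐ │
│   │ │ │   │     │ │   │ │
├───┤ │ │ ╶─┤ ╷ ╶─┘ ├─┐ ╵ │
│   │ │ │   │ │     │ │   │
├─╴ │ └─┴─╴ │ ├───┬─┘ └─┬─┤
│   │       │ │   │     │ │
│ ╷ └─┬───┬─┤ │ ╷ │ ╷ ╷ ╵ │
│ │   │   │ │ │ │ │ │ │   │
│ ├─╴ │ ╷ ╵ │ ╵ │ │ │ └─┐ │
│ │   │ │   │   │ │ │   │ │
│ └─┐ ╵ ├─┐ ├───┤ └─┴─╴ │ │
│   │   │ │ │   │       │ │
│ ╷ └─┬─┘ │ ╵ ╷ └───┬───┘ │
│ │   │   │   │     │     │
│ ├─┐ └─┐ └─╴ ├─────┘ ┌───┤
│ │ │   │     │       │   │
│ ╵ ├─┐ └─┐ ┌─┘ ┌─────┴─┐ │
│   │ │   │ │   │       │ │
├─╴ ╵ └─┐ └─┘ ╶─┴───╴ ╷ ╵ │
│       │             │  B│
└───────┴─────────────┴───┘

Checking cell at (0, 1):
Number of passages: 2
Cell type: straight corridor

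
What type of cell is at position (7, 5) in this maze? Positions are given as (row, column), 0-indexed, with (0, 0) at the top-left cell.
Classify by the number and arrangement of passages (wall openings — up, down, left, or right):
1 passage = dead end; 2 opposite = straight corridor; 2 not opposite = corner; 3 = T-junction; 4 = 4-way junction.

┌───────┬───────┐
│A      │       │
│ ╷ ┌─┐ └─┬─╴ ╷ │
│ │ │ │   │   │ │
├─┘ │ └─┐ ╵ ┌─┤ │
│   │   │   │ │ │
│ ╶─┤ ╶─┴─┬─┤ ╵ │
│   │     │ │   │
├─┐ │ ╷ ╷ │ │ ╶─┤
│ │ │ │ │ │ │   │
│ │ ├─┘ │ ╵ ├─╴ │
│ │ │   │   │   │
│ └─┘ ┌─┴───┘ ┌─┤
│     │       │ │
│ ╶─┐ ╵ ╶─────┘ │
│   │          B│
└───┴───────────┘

Checking cell at (7, 5):
Number of passages: 2
Cell type: straight corridor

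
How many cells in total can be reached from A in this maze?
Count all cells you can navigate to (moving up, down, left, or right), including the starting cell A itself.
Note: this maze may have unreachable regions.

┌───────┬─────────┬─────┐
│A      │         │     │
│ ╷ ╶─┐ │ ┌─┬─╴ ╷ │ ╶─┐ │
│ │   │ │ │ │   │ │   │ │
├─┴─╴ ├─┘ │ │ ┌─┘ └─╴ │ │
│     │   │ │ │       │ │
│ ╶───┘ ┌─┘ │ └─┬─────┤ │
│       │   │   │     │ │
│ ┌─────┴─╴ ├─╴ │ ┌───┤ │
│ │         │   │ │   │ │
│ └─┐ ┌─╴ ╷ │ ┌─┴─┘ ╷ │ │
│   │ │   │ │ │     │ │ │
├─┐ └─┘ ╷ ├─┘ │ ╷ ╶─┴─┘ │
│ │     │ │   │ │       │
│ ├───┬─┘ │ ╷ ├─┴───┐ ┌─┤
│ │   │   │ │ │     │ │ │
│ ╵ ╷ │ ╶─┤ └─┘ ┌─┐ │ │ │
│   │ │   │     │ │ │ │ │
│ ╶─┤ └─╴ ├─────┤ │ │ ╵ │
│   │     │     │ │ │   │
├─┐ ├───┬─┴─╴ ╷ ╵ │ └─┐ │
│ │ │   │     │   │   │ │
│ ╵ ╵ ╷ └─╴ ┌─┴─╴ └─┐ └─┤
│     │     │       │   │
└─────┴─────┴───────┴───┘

Using BFS/flood-fill to find all reachable cells from A:
Maze size: 12 × 12 = 144 total cells
4 cell(s) are walled off and cannot be reached from A.
Reachable cells: 140

Reachable region (· marks reachable cells):

┌───────┬─────────┬─────┐
│A · · ·│· · · · ·│· · ·│
│ ╷ ╶─┐ │ ┌─┬─╴ ╷ │ ╶─┐ │
│·│· ·│·│·│·│· ·│·│· ·│·│
├─┴─╴ ├─┘ │ │ ┌─┘ └─╴ │ │
│· · ·│· ·│·│·│· · · ·│·│
│ ╶───┘ ┌─┘ │ └─┬─────┤ │
│· · · ·│· ·│· ·│     │·│
│ ┌─────┴─╴ ├─╴ │ ┌───┤ │
│·│· · · · ·│· ·│ │· ·│·│
│ └─┐ ┌─╴ ╷ │ ┌─┴─┘ ╷ │ │
│· ·│·│· ·│·│·│· · ·│·│·│
├─┐ └─┘ ╷ ├─┘ │ ╷ ╶─┴─┘ │
│·│· · ·│·│· ·│·│· · · ·│
│ ├───┬─┘ │ ╷ ├─┴───┐ ┌─┤
│·│· ·│· ·│·│·│· · ·│·│·│
│ ╵ ╷ │ ╶─┤ └─┘ ┌─┐ │ │ │
│· ·│·│· ·│· · ·│·│·│·│·│
│ ╶─┤ └─╴ ├─────┤ │ │ ╵ │
│· ·│· · ·│· · ·│·│·│· ·│
├─┐ ├───┬─┴─╴ ╷ ╵ │ └─┐ │
│·│·│· ·│· · ·│· ·│· ·│·│
│ ╵ ╵ ╷ └─╴ ┌─┴─╴ └─┐ └─┤
│· · ·│· · ·│· · · ·│· ·│
└─────┴─────┴───────┴───┘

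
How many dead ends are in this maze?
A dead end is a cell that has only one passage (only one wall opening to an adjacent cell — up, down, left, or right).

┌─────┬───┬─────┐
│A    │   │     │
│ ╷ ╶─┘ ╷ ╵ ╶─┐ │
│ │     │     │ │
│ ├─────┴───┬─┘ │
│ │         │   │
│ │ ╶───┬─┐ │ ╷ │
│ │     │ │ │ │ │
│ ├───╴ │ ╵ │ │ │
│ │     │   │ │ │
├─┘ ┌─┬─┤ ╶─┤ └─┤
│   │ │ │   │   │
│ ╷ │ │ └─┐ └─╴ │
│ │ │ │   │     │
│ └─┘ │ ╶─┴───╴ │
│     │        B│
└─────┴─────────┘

Checking each cell for number of passages:

Dead ends found at positions:
  (0, 2)
  (1, 6)
  (3, 4)
  (4, 0)
  (4, 7)
  (5, 2)
  (5, 3)
  (6, 1)
  (6, 4)
Total dead ends: 9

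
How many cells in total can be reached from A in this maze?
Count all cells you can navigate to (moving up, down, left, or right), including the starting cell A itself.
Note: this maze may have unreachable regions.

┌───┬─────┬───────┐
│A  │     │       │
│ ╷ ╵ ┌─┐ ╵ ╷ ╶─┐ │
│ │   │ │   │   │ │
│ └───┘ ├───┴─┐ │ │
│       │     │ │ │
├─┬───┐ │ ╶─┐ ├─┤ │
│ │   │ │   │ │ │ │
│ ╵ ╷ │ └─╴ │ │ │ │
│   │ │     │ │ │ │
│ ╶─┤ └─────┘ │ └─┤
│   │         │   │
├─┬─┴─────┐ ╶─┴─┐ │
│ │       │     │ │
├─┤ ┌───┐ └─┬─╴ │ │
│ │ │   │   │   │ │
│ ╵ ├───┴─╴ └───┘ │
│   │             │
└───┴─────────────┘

Using BFS/flood-fill to find all reachable cells from A:
Maze size: 9 × 9 = 81 total cells
26 cell(s) are walled off and cannot be reached from A.
Reachable cells: 55

Reachable region (· marks reachable cells):

┌───┬─────┬───────┐
│A ·│· · ·│· · · ·│
│ ╷ ╵ ┌─┐ ╵ ╷ ╶─┐ │
│·│· ·│·│· ·│· ·│·│
│ └───┘ ├───┴─┐ │ │
│· · · ·│· · ·│·│·│
├─┬───┐ │ ╶─┐ ├─┤ │
│·│· ·│·│· ·│·│ │·│
│ ╵ ╷ │ └─╴ │ │ │ │
│· ·│·│· · ·│·│ │·│
│ ╶─┤ └─────┘ │ └─┤
│· ·│· · · · ·│   │
├─┬─┴─────┐ ╶─┴─┐ │
│ │       │· · ·│ │
├─┤ ┌───┐ └─┬─╴ │ │
│ │ │   │   │· ·│ │
│ ╵ ├───┴─╴ └───┘ │
│   │             │
└───┴─────────────┘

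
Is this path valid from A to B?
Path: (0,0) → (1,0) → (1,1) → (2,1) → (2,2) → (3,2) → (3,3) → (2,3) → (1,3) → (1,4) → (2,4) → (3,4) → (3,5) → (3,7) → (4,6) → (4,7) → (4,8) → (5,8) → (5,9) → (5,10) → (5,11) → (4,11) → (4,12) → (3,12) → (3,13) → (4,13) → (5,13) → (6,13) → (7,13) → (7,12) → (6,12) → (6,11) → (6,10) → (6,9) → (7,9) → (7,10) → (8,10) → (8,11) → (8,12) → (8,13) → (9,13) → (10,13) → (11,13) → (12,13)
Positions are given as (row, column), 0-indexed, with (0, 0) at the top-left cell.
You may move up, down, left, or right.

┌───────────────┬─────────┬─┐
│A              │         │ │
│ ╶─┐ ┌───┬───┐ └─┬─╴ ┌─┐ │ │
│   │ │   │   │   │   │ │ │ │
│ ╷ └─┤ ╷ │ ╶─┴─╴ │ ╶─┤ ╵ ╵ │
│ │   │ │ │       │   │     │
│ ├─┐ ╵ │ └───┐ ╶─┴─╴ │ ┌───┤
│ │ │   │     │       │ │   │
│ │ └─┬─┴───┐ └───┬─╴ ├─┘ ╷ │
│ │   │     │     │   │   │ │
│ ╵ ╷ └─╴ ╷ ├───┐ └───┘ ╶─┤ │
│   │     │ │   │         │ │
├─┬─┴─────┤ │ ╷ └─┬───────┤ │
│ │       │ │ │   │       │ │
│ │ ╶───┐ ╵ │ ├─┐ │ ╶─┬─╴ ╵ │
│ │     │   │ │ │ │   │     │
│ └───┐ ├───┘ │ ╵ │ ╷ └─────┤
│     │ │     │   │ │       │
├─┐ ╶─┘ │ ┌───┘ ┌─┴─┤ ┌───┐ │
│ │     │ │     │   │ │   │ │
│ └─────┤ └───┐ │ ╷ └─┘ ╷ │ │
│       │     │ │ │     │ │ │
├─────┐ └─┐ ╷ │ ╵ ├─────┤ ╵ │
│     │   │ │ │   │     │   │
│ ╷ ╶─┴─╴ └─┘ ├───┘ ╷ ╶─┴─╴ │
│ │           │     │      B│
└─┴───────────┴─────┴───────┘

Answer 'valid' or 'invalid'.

Checking path validity:
Result: Invalid move at step 13: cannot move from (3, 5) to (3, 7).

invalid

Correct solution:

┌───────────────┬─────────┬─┐
│A              │         │ │
│ ╶─┐ ┌───┬───┐ └─┬─╴ ┌─┐ │ │
│↳ ↓│ │↱ ↓│   │   │   │ │ │ │
│ ╷ └─┤ ╷ │ ╶─┴─╴ │ ╶─┤ ╵ ╵ │
│ │↳ ↓│↑│↓│       │   │     │
│ ├─┐ ╵ │ └───┐ ╶─┴─╴ │ ┌───┤
│ │ │↳ ↑│↳ → ↓│       │ │↱ ↓│
│ │ └─┬─┴───┐ └───┬─╴ ├─┘ ╷ │
│ │   │     │↳ → ↓│   │↱ ↑│↓│
│ ╵ ╷ └─╴ ╷ ├───┐ └───┘ ╶─┤ │
│   │     │ │   │↳ → → ↑  │↓│
├─┬─┴─────┤ │ ╷ └─┬───────┤ │
│ │       │ │ │   │↓ ← ← ↰│↓│
│ │ ╶───┐ ╵ │ ├─┐ │ ╶─┬─╴ ╵ │
│ │     │   │ │ │ │↳ ↓│  ↑ ↲│
│ └───┐ ├───┘ │ ╵ │ ╷ └─────┤
│     │ │     │   │ │↳ → → ↓│
├─┐ ╶─┘ │ ┌───┘ ┌─┴─┤ ┌───┐ │
│ │     │ │     │   │ │   │↓│
│ └─────┤ └───┐ │ ╷ └─┘ ╷ │ │
│       │     │ │ │     │ │↓│
├─────┐ └─┐ ╷ │ ╵ ├─────┤ ╵ │
│     │   │ │ │   │     │  ↓│
│ ╷ ╶─┴─╴ └─┘ ├───┘ ╷ ╶─┴─╴ │
│ │           │     │      B│
└─┴───────────┴─────┴───────┘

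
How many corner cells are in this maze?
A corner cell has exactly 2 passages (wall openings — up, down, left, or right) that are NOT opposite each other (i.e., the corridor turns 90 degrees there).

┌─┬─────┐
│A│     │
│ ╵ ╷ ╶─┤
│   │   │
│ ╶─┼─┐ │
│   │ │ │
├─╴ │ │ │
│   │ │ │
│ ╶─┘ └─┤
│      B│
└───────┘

Counting corner cells (2 non-opposite passages):
Total corners: 9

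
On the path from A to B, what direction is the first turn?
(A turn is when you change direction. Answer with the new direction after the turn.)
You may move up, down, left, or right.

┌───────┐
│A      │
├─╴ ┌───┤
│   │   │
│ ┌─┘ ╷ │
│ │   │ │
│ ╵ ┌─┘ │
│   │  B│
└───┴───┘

Directions: right, down, left, down, down, right, up, right, up, right, down, down
First turn direction: down

Solution:

┌───────┐
│A ↓    │
├─╴ ┌───┤
│↓ ↲│↱ ↓│
│ ┌─┘ ╷ │
│↓│↱ ↑│↓│
│ ╵ ┌─┘ │
│↳ ↑│  B│
└───┴───┘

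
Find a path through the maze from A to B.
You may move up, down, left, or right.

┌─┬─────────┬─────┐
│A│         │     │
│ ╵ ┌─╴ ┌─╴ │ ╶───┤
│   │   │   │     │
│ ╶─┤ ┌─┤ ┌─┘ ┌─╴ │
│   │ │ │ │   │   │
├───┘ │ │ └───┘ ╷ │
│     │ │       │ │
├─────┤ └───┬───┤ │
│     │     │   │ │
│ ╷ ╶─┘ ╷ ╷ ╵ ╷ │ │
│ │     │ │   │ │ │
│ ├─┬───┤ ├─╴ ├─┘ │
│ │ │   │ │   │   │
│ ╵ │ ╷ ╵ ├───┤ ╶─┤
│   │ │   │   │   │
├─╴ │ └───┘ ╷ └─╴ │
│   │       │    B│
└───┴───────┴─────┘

Finding the shortest path through the maze:
Path length: 24 steps
Directions: down → right → up → right → right → right → right → down → left → down → down → right → right → right → up → right → down → down → down → down → left → down → right → down

Solution:

┌─┬─────────┬─────┐
│A│↱ → → → ↓│     │
│ ╵ ┌─╴ ┌─╴ │ ╶───┤
│↳ ↑│   │↓ ↲│     │
│ ╶─┤ ┌─┤ ┌─┘ ┌─╴ │
│   │ │ │↓│   │↱ ↓│
├───┘ │ │ └───┘ ╷ │
│     │ │↳ → → ↑│↓│
├─────┤ └───┬───┤ │
│     │     │   │↓│
│ ╷ ╶─┘ ╷ ╷ ╵ ╷ │ │
│ │     │ │   │ │↓│
│ ├─┬───┤ ├─╴ ├─┘ │
│ │ │   │ │   │↓ ↲│
│ ╵ │ ╷ ╵ ├───┤ ╶─┤
│   │ │   │   │↳ ↓│
├─╴ │ └───┘ ╷ └─╴ │
│   │       │    B│
└───┴───────┴─────┘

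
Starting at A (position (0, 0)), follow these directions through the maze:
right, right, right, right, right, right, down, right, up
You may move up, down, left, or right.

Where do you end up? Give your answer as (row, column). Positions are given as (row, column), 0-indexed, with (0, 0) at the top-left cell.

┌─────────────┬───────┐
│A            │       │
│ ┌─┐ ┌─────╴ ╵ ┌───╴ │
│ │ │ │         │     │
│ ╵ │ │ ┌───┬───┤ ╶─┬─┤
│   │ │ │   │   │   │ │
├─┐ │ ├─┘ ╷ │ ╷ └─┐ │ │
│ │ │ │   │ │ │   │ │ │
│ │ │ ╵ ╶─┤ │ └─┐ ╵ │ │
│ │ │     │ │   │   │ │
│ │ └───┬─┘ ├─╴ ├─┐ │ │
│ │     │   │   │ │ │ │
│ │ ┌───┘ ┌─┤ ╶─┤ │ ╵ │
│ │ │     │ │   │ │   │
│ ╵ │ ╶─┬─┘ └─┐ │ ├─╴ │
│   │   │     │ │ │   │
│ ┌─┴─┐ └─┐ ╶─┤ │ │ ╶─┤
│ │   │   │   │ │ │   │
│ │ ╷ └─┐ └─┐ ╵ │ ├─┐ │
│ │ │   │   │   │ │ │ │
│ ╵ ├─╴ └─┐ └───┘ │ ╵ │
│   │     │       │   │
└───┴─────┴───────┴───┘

Following directions step by step:
Start: (0, 0)
  right: (0, 0) → (0, 1)
  right: (0, 1) → (0, 2)
  right: (0, 2) → (0, 3)
  right: (0, 3) → (0, 4)
  right: (0, 4) → (0, 5)
  right: (0, 5) → (0, 6)
  down: (0, 6) → (1, 6)
  right: (1, 6) → (1, 7)
  up: (1, 7) → (0, 7)
Final position: (0, 7)

Path taken:

┌─────────────┬───────┐
│A → → → → → ↓│B      │
│ ┌─┐ ┌─────╴ ╵ ┌───╴ │
│ │ │ │      ↳ ↑│     │
│ ╵ │ │ ┌───┬───┤ ╶─┬─┤
│   │ │ │   │   │   │ │
├─┐ │ ├─┘ ╷ │ ╷ └─┐ │ │
│ │ │ │   │ │ │   │ │ │
│ │ │ ╵ ╶─┤ │ └─┐ ╵ │ │
│ │ │     │ │   │   │ │
│ │ └───┬─┘ ├─╴ ├─┐ │ │
│ │     │   │   │ │ │ │
│ │ ┌───┘ ┌─┤ ╶─┤ │ ╵ │
│ │ │     │ │   │ │   │
│ ╵ │ ╶─┬─┘ └─┐ │ ├─╴ │
│   │   │     │ │ │   │
│ ┌─┴─┐ └─┐ ╶─┤ │ │ ╶─┤
│ │   │   │   │ │ │   │
│ │ ╷ └─┐ └─┐ ╵ │ ├─┐ │
│ │ │   │   │   │ │ │ │
│ ╵ ├─╴ └─┐ └───┘ │ ╵ │
│   │     │       │   │
└───┴─────┴───────┴───┘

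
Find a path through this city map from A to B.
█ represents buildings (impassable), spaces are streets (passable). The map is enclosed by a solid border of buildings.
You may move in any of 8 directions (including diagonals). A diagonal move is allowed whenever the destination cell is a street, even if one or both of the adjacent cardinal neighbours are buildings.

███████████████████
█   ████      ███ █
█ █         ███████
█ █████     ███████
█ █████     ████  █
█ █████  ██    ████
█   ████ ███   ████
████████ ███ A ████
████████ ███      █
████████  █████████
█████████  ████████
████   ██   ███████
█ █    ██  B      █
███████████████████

Finding the shortest path from A to B:
Movement: 8-directional
Path length: 12 steps
Directions: up-left → up-left → up-left → left → down-left → down → down → down → down → down-right → down-right → down-right

Solution:

███████████████████
█   ████      ███ █
█ █         ███████
█ █████     ███████
█ █████  ↙← ████  █
█ █████ ↓██↖   ████
█   ████↓███↖  ████
████████↓███ A ████
████████↓███      █
████████↘ █████████
█████████↘ ████████
████   ██ ↘ ███████
█ █    ██  B      █
███████████████████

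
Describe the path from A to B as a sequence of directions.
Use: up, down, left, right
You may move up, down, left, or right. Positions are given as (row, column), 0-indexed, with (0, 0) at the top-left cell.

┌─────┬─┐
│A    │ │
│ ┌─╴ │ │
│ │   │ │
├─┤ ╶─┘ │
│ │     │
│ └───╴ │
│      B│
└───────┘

Finding the path and converting it to directions:
Path through cells: (0,0) → (0,1) → (0,2) → (1,2) → (1,1) → (2,1) → (2,2) → (2,3) → (3,3)
Directions: right, right, down, left, down, right, right, down

Solution:

┌─────┬─┐
│A → ↓│ │
│ ┌─╴ │ │
│ │↓ ↲│ │
├─┤ ╶─┘ │
│ │↳ → ↓│
│ └───╴ │
│      B│
└───────┘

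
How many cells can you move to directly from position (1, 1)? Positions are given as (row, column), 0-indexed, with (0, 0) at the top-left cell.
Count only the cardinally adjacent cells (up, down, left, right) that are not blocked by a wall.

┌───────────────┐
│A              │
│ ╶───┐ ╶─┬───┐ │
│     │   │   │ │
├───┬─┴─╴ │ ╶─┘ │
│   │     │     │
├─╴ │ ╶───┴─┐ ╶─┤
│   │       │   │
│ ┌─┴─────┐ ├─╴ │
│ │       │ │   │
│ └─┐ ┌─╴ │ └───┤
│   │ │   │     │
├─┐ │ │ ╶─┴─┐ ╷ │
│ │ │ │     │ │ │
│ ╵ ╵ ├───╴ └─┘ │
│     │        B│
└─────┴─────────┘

Checking passable neighbors of (1, 1):
Neighbors: (1, 0), (1, 2)
Count: 2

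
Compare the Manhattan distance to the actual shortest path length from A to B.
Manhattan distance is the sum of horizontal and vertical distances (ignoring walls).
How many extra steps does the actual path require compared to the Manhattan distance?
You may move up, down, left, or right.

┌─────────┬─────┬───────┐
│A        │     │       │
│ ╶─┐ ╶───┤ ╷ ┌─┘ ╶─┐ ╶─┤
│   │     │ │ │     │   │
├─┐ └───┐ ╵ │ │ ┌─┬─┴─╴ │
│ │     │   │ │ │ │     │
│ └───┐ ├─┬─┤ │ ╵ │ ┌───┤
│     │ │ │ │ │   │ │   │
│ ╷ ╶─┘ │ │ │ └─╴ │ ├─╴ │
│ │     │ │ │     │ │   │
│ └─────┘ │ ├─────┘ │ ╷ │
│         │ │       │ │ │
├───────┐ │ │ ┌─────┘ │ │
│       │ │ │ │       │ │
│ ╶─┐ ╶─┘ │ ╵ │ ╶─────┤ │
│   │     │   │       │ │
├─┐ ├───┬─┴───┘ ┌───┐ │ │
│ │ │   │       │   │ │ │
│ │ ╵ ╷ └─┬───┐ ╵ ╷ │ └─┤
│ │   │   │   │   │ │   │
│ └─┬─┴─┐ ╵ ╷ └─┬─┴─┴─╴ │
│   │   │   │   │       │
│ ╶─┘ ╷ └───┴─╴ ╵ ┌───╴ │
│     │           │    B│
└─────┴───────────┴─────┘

Manhattan distance: |11 - 0| + |11 - 0| = 22
Actual path length: 46
Extra steps: 46 - 22 = 24

Solution:

┌─────────┬─────┬───────┐
│A        │     │       │
│ ╶─┐ ╶───┤ ╷ ┌─┘ ╶─┐ ╶─┤
│↳ ↓│     │ │ │     │   │
├─┐ └───┐ ╵ │ │ ┌─┬─┴─╴ │
│ │↳ → ↓│   │ │ │ │     │
│ └───┐ ├─┬─┤ │ ╵ │ ┌───┤
│↓ ↰  │↓│ │ │ │   │ │   │
│ ╷ ╶─┘ │ │ │ └─╴ │ ├─╴ │
│↓│↑ ← ↲│ │ │     │ │   │
│ └─────┘ │ ├─────┘ │ ╷ │
│↳ → → → ↓│ │       │ │ │
├───────┐ │ │ ┌─────┘ │ │
│↓ ← ↰  │↓│ │ │       │ │
│ ╶─┐ ╶─┘ │ ╵ │ ╶─────┤ │
│↳ ↓│↑ ← ↲│   │       │ │
├─┐ ├───┬─┴───┘ ┌───┐ │ │
│ │↓│↱ ↓│       │   │ │ │
│ │ ╵ ╷ └─┬───┐ ╵ ╷ │ └─┤
│ │↳ ↑│↳ ↓│↱ ↓│   │ │   │
│ └─┬─┴─┐ ╵ ╷ └─┬─┴─┴─╴ │
│   │   │↳ ↑│↳ ↓│↱ → → ↓│
│ ╶─┘ ╷ └───┴─╴ ╵ ┌───╴ │
│     │        ↳ ↑│    B│
└─────┴───────────┴─────┘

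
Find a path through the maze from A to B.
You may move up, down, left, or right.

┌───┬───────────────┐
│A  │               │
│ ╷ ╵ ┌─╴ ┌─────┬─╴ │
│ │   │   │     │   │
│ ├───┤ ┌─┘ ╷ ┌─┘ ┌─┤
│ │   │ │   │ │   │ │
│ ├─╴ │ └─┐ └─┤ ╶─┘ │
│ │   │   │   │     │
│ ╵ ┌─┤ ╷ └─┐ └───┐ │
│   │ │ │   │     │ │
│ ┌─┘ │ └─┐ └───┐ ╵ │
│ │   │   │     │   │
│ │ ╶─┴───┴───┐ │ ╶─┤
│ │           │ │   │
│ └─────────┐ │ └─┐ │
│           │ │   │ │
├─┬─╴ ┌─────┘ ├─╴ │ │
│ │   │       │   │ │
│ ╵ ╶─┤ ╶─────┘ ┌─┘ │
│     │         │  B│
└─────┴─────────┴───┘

Finding the shortest path through the maze:
Path length: 26 steps
Directions: right → down → right → up → right → right → right → right → right → right → right → down → left → down → left → down → right → right → down → down → left → down → right → down → down → down

Solution:

┌───┬───────────────┐
│A ↓│↱ → → → → → → ↓│
│ ╷ ╵ ┌─╴ ┌─────┬─╴ │
│ │↳ ↑│   │     │↓ ↲│
│ ├───┤ ┌─┘ ╷ ┌─┘ ┌─┤
│ │   │ │   │ │↓ ↲│ │
│ ├─╴ │ └─┐ └─┤ ╶─┘ │
│ │   │   │   │↳ → ↓│
│ ╵ ┌─┤ ╷ └─┐ └───┐ │
│   │ │ │   │     │↓│
│ ┌─┘ │ └─┐ └───┐ ╵ │
│ │   │   │     │↓ ↲│
│ │ ╶─┴───┴───┐ │ ╶─┤
│ │           │ │↳ ↓│
│ └─────────┐ │ └─┐ │
│           │ │   │↓│
├─┬─╴ ┌─────┘ ├─╴ │ │
│ │   │       │   │↓│
│ ╵ ╶─┤ ╶─────┘ ┌─┘ │
│     │         │  B│
└─────┴─────────┴───┘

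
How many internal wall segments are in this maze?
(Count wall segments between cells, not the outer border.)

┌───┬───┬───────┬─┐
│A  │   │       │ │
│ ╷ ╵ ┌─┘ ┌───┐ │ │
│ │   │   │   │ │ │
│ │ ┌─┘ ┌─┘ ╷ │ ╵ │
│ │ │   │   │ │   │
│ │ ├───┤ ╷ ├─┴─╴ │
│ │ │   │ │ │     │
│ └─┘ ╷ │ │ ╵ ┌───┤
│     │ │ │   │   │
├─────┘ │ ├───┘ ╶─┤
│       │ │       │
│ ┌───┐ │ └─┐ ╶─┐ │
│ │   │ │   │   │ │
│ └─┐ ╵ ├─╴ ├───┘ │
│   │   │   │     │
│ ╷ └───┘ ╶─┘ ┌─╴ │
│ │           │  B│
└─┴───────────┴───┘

Counting internal wall segments:
Total internal walls: 64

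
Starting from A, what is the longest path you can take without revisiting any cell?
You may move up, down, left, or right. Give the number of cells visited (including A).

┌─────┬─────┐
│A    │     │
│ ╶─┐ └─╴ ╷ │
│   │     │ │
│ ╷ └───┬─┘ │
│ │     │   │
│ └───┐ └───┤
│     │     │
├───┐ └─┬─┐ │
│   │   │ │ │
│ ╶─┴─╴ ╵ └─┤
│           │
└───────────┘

Finding longest simple path using DFS:
Start: (0, 0)
Longest path visits 14 cells
Path: A → down → down → down → right → right → down → right → down → left → left → left → up → right

Solution:

┌─────┬─────┐
│A    │     │
│ ╶─┐ └─╴ ╷ │
│↓  │     │ │
│ ╷ └───┬─┘ │
│↓│     │   │
│ └───┐ └───┤
│↳ → ↓│     │
├───┐ └─┬─┐ │
│↱ B│↳ ↓│ │ │
│ ╶─┴─╴ ╵ └─┤
│↑ ← ← ↲    │
└───────────┘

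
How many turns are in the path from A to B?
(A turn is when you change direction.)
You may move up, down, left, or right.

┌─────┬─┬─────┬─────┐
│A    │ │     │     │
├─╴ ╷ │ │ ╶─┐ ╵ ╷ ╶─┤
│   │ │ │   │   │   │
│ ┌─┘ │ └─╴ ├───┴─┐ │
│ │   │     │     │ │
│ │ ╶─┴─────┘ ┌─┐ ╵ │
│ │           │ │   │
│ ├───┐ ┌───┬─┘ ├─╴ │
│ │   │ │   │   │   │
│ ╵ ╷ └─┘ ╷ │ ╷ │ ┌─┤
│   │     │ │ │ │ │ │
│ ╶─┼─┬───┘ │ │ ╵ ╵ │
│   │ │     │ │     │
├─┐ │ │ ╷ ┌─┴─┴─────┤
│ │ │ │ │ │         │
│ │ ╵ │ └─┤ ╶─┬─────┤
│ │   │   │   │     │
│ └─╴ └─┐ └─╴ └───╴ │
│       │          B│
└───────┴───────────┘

Directions: right, down, left, down, down, down, down, right, up, right, down, right, right, up, right, down, down, left, left, down, down, right, down, right, right, right, right, right
Number of turns: 16

Solution:

┌─────┬─┬─────┬─────┐
│A ↓  │ │     │     │
├─╴ ╷ │ │ ╶─┐ ╵ ╷ ╶─┤
│↓ ↲│ │ │   │   │   │
│ ┌─┘ │ └─╴ ├───┴─┐ │
│↓│   │     │     │ │
│ │ ╶─┴─────┘ ┌─┐ ╵ │
│↓│           │ │   │
│ ├───┐ ┌───┬─┘ ├─╴ │
│↓│↱ ↓│ │↱ ↓│   │   │
│ ╵ ╷ └─┘ ╷ │ ╷ │ ┌─┤
│↳ ↑│↳ → ↑│↓│ │ │ │ │
│ ╶─┼─┬───┘ │ │ ╵ ╵ │
│   │ │↓ ← ↲│ │     │
├─┐ │ │ ╷ ┌─┴─┴─────┤
│ │ │ │↓│ │         │
│ │ ╵ │ └─┤ ╶─┬─────┤
│ │   │↳ ↓│   │     │
│ └─╴ └─┐ └─╴ └───╴ │
│       │↳ → → → → B│
└───────┴───────────┘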